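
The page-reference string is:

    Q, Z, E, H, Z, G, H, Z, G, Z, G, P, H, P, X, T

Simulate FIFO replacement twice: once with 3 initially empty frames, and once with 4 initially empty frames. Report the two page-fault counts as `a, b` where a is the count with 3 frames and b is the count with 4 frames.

3 frames: F F F F . F . F . . . F F . F F → 10 faults.
4 frames: F F F F . F . . . . . F . . F F → 8 faults.
8 < 10: adding a frame reduced faults, as is typical.

10, 8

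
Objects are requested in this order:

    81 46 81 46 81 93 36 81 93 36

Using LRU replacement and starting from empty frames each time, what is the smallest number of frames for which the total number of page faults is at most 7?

f=1: 10 faults
f=2: 7 faults
f=3: 4 faults
f=4: 4 faults
Smallest f with faults ≤ 7 is 2.

2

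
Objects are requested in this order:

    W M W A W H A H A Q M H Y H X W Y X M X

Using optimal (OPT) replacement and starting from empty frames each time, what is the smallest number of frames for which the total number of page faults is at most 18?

2

f=1: 20 faults
f=2: 11 faults
f=3: 9 faults
f=4: 7 faults
f=5: 7 faults
f=6: 7 faults
f=7: 7 faults
Smallest f with faults ≤ 18 is 2.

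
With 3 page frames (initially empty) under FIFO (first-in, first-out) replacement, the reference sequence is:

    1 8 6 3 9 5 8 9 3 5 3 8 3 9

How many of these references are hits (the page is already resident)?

5

1: miss, frames {1}
8: miss, frames {1,8}
6: miss, frames {1,8,6}
3: miss, evict 1, frames {8,6,3}
9: miss, evict 8, frames {6,3,9}
5: miss, evict 6, frames {3,9,5}
8: miss, evict 3, frames {9,5,8}
9: hit
3: miss, evict 9, frames {5,8,3}
5: hit
3: hit
8: hit
3: hit
9: miss, evict 5, frames {8,3,9}
Hits: 5.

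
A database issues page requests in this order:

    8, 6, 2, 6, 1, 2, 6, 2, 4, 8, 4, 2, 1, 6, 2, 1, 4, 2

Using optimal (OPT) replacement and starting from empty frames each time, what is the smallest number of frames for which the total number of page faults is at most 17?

f=1: 18 faults
f=2: 12 faults
f=3: 9 faults
f=4: 6 faults
f=5: 5 faults
Smallest f with faults ≤ 17 is 2.

2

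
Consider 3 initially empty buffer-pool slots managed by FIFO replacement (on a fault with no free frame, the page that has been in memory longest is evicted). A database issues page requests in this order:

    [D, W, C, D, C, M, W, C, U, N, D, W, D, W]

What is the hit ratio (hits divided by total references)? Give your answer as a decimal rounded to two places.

D -> miss, frames {D}
W -> miss, frames {D,W}
C -> miss, frames {D,W,C}
D -> hit
C -> hit
M -> miss, evict D, frames {W,C,M}
W -> hit
C -> hit
U -> miss, evict W, frames {C,M,U}
N -> miss, evict C, frames {M,U,N}
D -> miss, evict M, frames {U,N,D}
W -> miss, evict U, frames {N,D,W}
D -> hit
W -> hit
Hits: 6 of 14 references → 6/14 = 0.4286.

0.43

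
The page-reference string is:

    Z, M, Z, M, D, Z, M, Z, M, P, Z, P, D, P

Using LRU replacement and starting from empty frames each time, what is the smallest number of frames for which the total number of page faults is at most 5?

3

f=1: 14 faults
f=2: 8 faults
f=3: 5 faults
f=4: 4 faults
Smallest f with faults ≤ 5 is 3.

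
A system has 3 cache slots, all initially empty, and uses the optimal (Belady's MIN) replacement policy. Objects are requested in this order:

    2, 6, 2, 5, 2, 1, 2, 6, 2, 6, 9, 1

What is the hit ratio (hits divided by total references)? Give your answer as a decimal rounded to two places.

2: miss, frames (2)
6: miss, frames (2 6)
2: hit
5: miss, frames (2 6 5)
2: hit
1: miss, evict 5, frames (2 6 1)
2: hit
6: hit
2: hit
6: hit
9: miss, evict 6, frames (2 1 9)
1: hit
Hits: 7 of 12 references → 7/12 = 0.5833.

0.58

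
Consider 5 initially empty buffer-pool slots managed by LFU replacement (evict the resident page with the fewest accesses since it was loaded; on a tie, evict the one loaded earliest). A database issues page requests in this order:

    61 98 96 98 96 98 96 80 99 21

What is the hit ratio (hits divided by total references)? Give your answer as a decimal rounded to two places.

0.40

61 → miss, frames (61)
98 → miss, frames (61 98)
96 → miss, frames (61 98 96)
98 → hit
96 → hit
98 → hit
96 → hit
80 → miss, frames (61 98 96 80)
99 → miss, frames (61 98 96 80 99)
21 → miss, evict 61, frames (98 96 80 99 21)
Hits: 4 of 10 references → 4/10 = 0.4000.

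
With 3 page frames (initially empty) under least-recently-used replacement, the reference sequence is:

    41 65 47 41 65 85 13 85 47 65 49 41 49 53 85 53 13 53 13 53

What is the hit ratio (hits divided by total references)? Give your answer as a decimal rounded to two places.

0.40

41 -> fault, frames {41}
65 -> fault, frames {41,65}
47 -> fault, frames {41,65,47}
41 -> hit
65 -> hit
85 -> fault, evict 47, frames {41,65,85}
13 -> fault, evict 41, frames {65,85,13}
85 -> hit
47 -> fault, evict 65, frames {13,85,47}
65 -> fault, evict 13, frames {85,47,65}
49 -> fault, evict 85, frames {47,65,49}
41 -> fault, evict 47, frames {65,49,41}
49 -> hit
53 -> fault, evict 65, frames {41,49,53}
85 -> fault, evict 41, frames {49,53,85}
53 -> hit
13 -> fault, evict 49, frames {85,53,13}
53 -> hit
13 -> hit
53 -> hit
Hits: 8 of 20 references → 8/20 = 0.4000.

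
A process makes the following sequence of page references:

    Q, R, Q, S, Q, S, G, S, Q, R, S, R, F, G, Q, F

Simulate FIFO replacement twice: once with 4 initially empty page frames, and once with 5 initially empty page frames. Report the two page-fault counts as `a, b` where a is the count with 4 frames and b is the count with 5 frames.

4 frames: F F . F . . F . . . . . F . F . → 6 faults.
5 frames: F F . F . . F . . . . . F . . . → 5 faults.
5 < 6: adding a frame reduced faults, as is typical.

6, 5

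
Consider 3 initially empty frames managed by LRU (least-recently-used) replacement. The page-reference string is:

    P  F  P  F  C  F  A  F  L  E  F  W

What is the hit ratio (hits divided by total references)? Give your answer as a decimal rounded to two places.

P -> fault, frames {P}
F -> fault, frames {P,F}
P -> hit
F -> hit
C -> fault, frames {P,F,C}
F -> hit
A -> fault, evict P, frames {C,F,A}
F -> hit
L -> fault, evict C, frames {A,F,L}
E -> fault, evict A, frames {F,L,E}
F -> hit
W -> fault, evict L, frames {E,F,W}
Hits: 5 of 12 references → 5/12 = 0.4167.

0.42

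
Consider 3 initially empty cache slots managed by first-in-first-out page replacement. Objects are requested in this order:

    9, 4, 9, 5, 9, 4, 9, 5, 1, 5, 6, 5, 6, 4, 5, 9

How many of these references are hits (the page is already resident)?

8

9 -> fault, frames {9}
4 -> fault, frames {9,4}
9 -> hit
5 -> fault, frames {9,4,5}
9 -> hit
4 -> hit
9 -> hit
5 -> hit
1 -> fault, evict 9, frames {4,5,1}
5 -> hit
6 -> fault, evict 4, frames {5,1,6}
5 -> hit
6 -> hit
4 -> fault, evict 5, frames {1,6,4}
5 -> fault, evict 1, frames {6,4,5}
9 -> fault, evict 6, frames {4,5,9}
Hits: 8.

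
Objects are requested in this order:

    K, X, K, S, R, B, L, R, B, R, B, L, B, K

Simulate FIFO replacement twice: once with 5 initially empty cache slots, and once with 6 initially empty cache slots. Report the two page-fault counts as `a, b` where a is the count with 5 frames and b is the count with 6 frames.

7, 6

5 frames: F F . F F F F . . . . . . F → 7 faults.
6 frames: F F . F F F F . . . . . . . → 6 faults.
6 < 7: adding a frame reduced faults, as is typical.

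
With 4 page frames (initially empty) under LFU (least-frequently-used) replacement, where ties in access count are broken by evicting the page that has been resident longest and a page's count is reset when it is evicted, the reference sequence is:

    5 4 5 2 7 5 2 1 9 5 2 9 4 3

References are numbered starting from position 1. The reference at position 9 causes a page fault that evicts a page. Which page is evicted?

7

pos 1: 5 → fault, frames (5)
pos 2: 4 → fault, frames (5 4)
pos 3: 5 → hit
pos 4: 2 → fault, frames (5 4 2)
pos 5: 7 → fault, frames (5 4 2 7)
pos 6: 5 → hit
pos 7: 2 → hit
pos 8: 1 → fault, evict 4, frames (5 2 7 1)
pos 9: 9 → fault, evict 7, frames (5 2 1 9)
At position 9, page 7 is evicted.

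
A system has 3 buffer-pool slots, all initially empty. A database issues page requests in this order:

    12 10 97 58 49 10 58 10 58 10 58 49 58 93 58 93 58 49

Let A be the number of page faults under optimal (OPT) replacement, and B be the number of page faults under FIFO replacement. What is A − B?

Under OPT: F F F F F . . . . . . . . F . . . . → 6 faults.
Under FIFO: F F F F F F . . . . . . . F F . . F → 9 faults.
A − B = 6 − 9 = -3.

-3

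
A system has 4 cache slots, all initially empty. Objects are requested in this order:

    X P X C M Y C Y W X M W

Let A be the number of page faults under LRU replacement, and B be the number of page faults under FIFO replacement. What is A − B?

Under LRU: F F . F F F . . F F F . → 8 faults.
Under FIFO: F F . F F F . . F F . . → 7 faults.
A − B = 8 − 7 = 1.

1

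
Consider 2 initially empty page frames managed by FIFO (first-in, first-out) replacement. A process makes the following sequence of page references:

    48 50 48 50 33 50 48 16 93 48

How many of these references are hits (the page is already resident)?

3

48 -> fault, frames (48)
50 -> fault, frames (48 50)
48 -> hit
50 -> hit
33 -> fault, evict 48, frames (50 33)
50 -> hit
48 -> fault, evict 50, frames (33 48)
16 -> fault, evict 33, frames (48 16)
93 -> fault, evict 48, frames (16 93)
48 -> fault, evict 16, frames (93 48)
Hits: 3.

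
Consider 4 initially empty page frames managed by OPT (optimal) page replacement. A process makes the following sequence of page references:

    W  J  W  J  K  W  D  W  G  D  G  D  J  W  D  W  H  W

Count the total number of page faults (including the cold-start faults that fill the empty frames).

W -> fault, frames {W}
J -> fault, frames {W,J}
W -> hit
J -> hit
K -> fault, frames {W,J,K}
W -> hit
D -> fault, frames {W,J,K,D}
W -> hit
G -> fault, evict K, frames {W,J,D,G}
D -> hit
G -> hit
D -> hit
J -> hit
W -> hit
D -> hit
W -> hit
H -> fault, evict G, frames {W,J,D,H}
W -> hit
Page faults: 6.

6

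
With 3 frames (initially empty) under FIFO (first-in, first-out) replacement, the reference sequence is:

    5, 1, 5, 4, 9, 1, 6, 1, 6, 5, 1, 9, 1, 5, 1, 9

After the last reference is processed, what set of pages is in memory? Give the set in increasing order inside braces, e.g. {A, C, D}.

5 -> fault, frames (5)
1 -> fault, frames (5 1)
5 -> hit
4 -> fault, frames (5 1 4)
9 -> fault, evict 5, frames (1 4 9)
1 -> hit
6 -> fault, evict 1, frames (4 9 6)
1 -> fault, evict 4, frames (9 6 1)
6 -> hit
5 -> fault, evict 9, frames (6 1 5)
1 -> hit
9 -> fault, evict 6, frames (1 5 9)
1 -> hit
5 -> hit
1 -> hit
9 -> hit

{1, 5, 9}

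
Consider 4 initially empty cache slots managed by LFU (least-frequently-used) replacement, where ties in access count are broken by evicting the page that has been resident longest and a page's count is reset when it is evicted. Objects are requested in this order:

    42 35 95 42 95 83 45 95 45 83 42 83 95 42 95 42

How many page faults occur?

5

42: fault, frames {42}
35: fault, frames {42,35}
95: fault, frames {42,35,95}
42: hit
95: hit
83: fault, frames {42,35,95,83}
45: fault, evict 35, frames {42,95,83,45}
95: hit
45: hit
83: hit
42: hit
83: hit
95: hit
42: hit
95: hit
42: hit
Page faults: 5.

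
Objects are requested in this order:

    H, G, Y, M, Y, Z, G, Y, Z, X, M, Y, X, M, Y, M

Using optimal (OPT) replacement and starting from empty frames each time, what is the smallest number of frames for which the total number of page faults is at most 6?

4

f=1: 16 faults
f=2: 11 faults
f=3: 7 faults
f=4: 6 faults
f=5: 6 faults
f=6: 6 faults
Smallest f with faults ≤ 6 is 4.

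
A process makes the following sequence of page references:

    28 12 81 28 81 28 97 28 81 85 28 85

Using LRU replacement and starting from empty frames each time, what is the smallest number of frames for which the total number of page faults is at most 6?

3

f=1: 12 faults
f=2: 8 faults
f=3: 5 faults
f=4: 5 faults
f=5: 5 faults
Smallest f with faults ≤ 6 is 3.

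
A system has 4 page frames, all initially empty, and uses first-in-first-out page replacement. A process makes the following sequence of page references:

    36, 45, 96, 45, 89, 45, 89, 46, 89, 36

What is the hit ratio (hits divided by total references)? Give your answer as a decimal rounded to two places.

0.40

36 -> fault, frames (36)
45 -> fault, frames (36 45)
96 -> fault, frames (36 45 96)
45 -> hit
89 -> fault, frames (36 45 96 89)
45 -> hit
89 -> hit
46 -> fault, evict 36, frames (45 96 89 46)
89 -> hit
36 -> fault, evict 45, frames (96 89 46 36)
Hits: 4 of 10 references → 4/10 = 0.4000.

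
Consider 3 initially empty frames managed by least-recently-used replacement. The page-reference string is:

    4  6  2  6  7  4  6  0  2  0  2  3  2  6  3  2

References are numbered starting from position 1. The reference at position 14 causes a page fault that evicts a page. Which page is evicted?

pos 1: 4: fault, frames (4)
pos 2: 6: fault, frames (4 6)
pos 3: 2: fault, frames (4 6 2)
pos 4: 6: hit
pos 5: 7: fault, evict 4, frames (2 6 7)
pos 6: 4: fault, evict 2, frames (6 7 4)
pos 7: 6: hit
pos 8: 0: fault, evict 7, frames (4 6 0)
pos 9: 2: fault, evict 4, frames (6 0 2)
pos 10: 0: hit
pos 11: 2: hit
pos 12: 3: fault, evict 6, frames (0 2 3)
pos 13: 2: hit
pos 14: 6: fault, evict 0, frames (3 2 6)
At position 14, page 0 is evicted.

0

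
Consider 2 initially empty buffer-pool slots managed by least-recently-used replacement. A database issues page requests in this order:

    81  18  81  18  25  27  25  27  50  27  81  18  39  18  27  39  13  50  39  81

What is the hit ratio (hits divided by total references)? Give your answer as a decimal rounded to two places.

0.30

81 -> fault, frames [81]
18 -> fault, frames [81, 18]
81 -> hit
18 -> hit
25 -> fault, evict 81, frames [18, 25]
27 -> fault, evict 18, frames [25, 27]
25 -> hit
27 -> hit
50 -> fault, evict 25, frames [27, 50]
27 -> hit
81 -> fault, evict 50, frames [27, 81]
18 -> fault, evict 27, frames [81, 18]
39 -> fault, evict 81, frames [18, 39]
18 -> hit
27 -> fault, evict 39, frames [18, 27]
39 -> fault, evict 18, frames [27, 39]
13 -> fault, evict 27, frames [39, 13]
50 -> fault, evict 39, frames [13, 50]
39 -> fault, evict 13, frames [50, 39]
81 -> fault, evict 50, frames [39, 81]
Hits: 6 of 20 references → 6/20 = 0.3000.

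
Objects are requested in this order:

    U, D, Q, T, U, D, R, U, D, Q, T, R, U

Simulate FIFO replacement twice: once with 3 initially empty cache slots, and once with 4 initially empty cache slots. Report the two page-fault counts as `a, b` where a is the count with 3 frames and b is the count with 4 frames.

3 frames: F F F F F F F . . F F . F → 10 faults.
4 frames: F F F F . . F F F F F F F → 11 faults.
11 > 10: adding a frame increased faults — Belady's anomaly.

10, 11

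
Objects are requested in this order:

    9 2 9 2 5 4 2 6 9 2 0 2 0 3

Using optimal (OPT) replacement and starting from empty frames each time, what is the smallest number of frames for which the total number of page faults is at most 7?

3

f=1: 14 faults
f=2: 8 faults
f=3: 7 faults
f=4: 7 faults
f=5: 7 faults
f=6: 7 faults
f=7: 7 faults
Smallest f with faults ≤ 7 is 3.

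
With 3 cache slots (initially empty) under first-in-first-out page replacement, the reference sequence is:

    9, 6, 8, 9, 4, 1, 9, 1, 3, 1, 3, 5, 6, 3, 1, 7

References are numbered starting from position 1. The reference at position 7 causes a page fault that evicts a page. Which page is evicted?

pos 1: 9 → fault, frames (9)
pos 2: 6 → fault, frames (9 6)
pos 3: 8 → fault, frames (9 6 8)
pos 4: 9 → hit
pos 5: 4 → fault, evict 9, frames (6 8 4)
pos 6: 1 → fault, evict 6, frames (8 4 1)
pos 7: 9 → fault, evict 8, frames (4 1 9)
At position 7, page 8 is evicted.

8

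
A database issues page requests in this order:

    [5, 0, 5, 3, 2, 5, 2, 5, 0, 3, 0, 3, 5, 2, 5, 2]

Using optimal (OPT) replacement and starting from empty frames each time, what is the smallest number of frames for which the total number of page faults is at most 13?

2

f=1: 16 faults
f=2: 8 faults
f=3: 6 faults
f=4: 4 faults
Smallest f with faults ≤ 13 is 2.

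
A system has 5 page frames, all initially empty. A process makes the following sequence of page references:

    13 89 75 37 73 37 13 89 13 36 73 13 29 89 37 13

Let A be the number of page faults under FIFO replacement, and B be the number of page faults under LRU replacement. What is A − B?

Under FIFO: F F F F F . . . . F . F F F F . → 10 faults.
Under LRU: F F F F F . . . . F . . F . F . → 8 faults.
A − B = 10 − 8 = 2.

2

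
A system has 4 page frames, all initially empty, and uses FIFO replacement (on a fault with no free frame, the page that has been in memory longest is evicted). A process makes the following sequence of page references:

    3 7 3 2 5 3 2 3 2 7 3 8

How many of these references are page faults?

3 → fault, frames {3}
7 → fault, frames {3,7}
3 → hit
2 → fault, frames {3,7,2}
5 → fault, frames {3,7,2,5}
3 → hit
2 → hit
3 → hit
2 → hit
7 → hit
3 → hit
8 → fault, evict 3, frames {7,2,5,8}
Page faults: 5.

5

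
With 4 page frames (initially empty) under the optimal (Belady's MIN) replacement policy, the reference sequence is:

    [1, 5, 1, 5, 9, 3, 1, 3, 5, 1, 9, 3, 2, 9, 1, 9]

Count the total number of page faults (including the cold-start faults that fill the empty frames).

5

1 → fault, frames [1]
5 → fault, frames [1, 5]
1 → hit
5 → hit
9 → fault, frames [1, 5, 9]
3 → fault, frames [1, 5, 9, 3]
1 → hit
3 → hit
5 → hit
1 → hit
9 → hit
3 → hit
2 → fault, evict 3, frames [1, 5, 9, 2]
9 → hit
1 → hit
9 → hit
Page faults: 5.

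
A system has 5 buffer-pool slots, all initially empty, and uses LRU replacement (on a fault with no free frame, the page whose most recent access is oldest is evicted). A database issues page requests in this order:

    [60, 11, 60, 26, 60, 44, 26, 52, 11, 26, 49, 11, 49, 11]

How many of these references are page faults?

60 -> miss, frames (60)
11 -> miss, frames (60 11)
60 -> hit
26 -> miss, frames (11 60 26)
60 -> hit
44 -> miss, frames (11 26 60 44)
26 -> hit
52 -> miss, frames (11 60 44 26 52)
11 -> hit
26 -> hit
49 -> miss, evict 60, frames (44 52 11 26 49)
11 -> hit
49 -> hit
11 -> hit
Page faults: 6.

6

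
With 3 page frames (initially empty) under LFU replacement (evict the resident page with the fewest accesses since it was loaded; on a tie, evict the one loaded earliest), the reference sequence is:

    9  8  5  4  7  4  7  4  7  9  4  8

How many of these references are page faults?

7

9 -> fault, frames {9}
8 -> fault, frames {9,8}
5 -> fault, frames {9,8,5}
4 -> fault, evict 9, frames {8,5,4}
7 -> fault, evict 8, frames {5,4,7}
4 -> hit
7 -> hit
4 -> hit
7 -> hit
9 -> fault, evict 5, frames {4,7,9}
4 -> hit
8 -> fault, evict 9, frames {4,7,8}
Page faults: 7.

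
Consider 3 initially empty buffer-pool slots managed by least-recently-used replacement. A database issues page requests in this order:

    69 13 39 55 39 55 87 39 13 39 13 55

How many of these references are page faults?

69 -> fault, frames {69}
13 -> fault, frames {69,13}
39 -> fault, frames {69,13,39}
55 -> fault, evict 69, frames {13,39,55}
39 -> hit
55 -> hit
87 -> fault, evict 13, frames {39,55,87}
39 -> hit
13 -> fault, evict 55, frames {87,39,13}
39 -> hit
13 -> hit
55 -> fault, evict 87, frames {39,13,55}
Page faults: 7.

7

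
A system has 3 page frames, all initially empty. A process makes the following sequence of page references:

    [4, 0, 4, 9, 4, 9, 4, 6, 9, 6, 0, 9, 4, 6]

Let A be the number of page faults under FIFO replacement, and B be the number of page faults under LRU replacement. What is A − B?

Under FIFO: F F . F . . . F . . . . F . → 5 faults.
Under LRU: F F . F . . . F . . F . F F → 7 faults.
A − B = 5 − 7 = -2.

-2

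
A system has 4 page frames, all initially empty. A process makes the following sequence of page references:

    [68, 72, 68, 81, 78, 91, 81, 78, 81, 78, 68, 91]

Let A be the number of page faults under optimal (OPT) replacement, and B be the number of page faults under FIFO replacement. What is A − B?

-1

Under OPT: F F . F F F . . . . . . → 5 faults.
Under FIFO: F F . F F F . . . . F . → 6 faults.
A − B = 5 − 6 = -1.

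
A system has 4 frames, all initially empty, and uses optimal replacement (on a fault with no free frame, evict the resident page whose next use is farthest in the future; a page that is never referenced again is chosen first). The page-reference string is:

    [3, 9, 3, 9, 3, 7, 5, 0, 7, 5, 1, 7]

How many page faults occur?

3: miss, frames {3}
9: miss, frames {3,9}
3: hit
9: hit
3: hit
7: miss, frames {3,9,7}
5: miss, frames {3,9,7,5}
0: miss, evict 9, frames {3,7,5,0}
7: hit
5: hit
1: miss, evict 0, frames {3,7,5,1}
7: hit
Page faults: 6.

6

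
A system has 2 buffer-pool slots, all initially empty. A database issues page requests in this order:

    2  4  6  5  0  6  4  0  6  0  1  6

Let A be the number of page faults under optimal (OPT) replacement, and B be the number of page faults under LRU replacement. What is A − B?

Under OPT: F F F F F . F . F . F . → 8 faults.
Under LRU: F F F F F F F F F . F F → 11 faults.
A − B = 8 − 11 = -3.

-3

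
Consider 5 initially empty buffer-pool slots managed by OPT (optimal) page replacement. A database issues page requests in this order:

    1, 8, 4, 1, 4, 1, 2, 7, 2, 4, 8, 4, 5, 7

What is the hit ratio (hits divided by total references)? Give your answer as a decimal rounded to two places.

1 → miss, frames (1)
8 → miss, frames (1 8)
4 → miss, frames (1 8 4)
1 → hit
4 → hit
1 → hit
2 → miss, frames (1 8 4 2)
7 → miss, frames (1 8 4 2 7)
2 → hit
4 → hit
8 → hit
4 → hit
5 → miss, evict 2, frames (1 8 4 7 5)
7 → hit
Hits: 8 of 14 references → 8/14 = 0.5714.

0.57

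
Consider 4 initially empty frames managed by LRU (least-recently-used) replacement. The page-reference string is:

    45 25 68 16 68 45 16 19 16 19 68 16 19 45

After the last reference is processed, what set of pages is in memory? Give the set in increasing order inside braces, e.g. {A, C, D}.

45 -> fault, frames [45]
25 -> fault, frames [45, 25]
68 -> fault, frames [45, 25, 68]
16 -> fault, frames [45, 25, 68, 16]
68 -> hit
45 -> hit
16 -> hit
19 -> fault, evict 25, frames [68, 45, 16, 19]
16 -> hit
19 -> hit
68 -> hit
16 -> hit
19 -> hit
45 -> hit

{16, 19, 45, 68}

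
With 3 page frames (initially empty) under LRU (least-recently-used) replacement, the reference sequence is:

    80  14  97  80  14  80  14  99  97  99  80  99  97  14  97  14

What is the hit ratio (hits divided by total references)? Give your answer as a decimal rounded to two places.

0.56

80 -> fault, frames (80)
14 -> fault, frames (80 14)
97 -> fault, frames (80 14 97)
80 -> hit
14 -> hit
80 -> hit
14 -> hit
99 -> fault, evict 97, frames (80 14 99)
97 -> fault, evict 80, frames (14 99 97)
99 -> hit
80 -> fault, evict 14, frames (97 99 80)
99 -> hit
97 -> hit
14 -> fault, evict 80, frames (99 97 14)
97 -> hit
14 -> hit
Hits: 9 of 16 references → 9/16 = 0.5625.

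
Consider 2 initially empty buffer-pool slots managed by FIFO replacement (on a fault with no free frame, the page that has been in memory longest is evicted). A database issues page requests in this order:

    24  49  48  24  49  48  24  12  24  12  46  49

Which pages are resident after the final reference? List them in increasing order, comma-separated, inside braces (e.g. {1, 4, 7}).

{46, 49}

24: fault, frames (24)
49: fault, frames (24 49)
48: fault, evict 24, frames (49 48)
24: fault, evict 49, frames (48 24)
49: fault, evict 48, frames (24 49)
48: fault, evict 24, frames (49 48)
24: fault, evict 49, frames (48 24)
12: fault, evict 48, frames (24 12)
24: hit
12: hit
46: fault, evict 24, frames (12 46)
49: fault, evict 12, frames (46 49)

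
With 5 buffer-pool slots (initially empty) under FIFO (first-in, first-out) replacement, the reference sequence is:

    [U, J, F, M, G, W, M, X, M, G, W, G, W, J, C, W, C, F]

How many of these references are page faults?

10

U → fault, frames [U]
J → fault, frames [U, J]
F → fault, frames [U, J, F]
M → fault, frames [U, J, F, M]
G → fault, frames [U, J, F, M, G]
W → fault, evict U, frames [J, F, M, G, W]
M → hit
X → fault, evict J, frames [F, M, G, W, X]
M → hit
G → hit
W → hit
G → hit
W → hit
J → fault, evict F, frames [M, G, W, X, J]
C → fault, evict M, frames [G, W, X, J, C]
W → hit
C → hit
F → fault, evict G, frames [W, X, J, C, F]
Page faults: 10.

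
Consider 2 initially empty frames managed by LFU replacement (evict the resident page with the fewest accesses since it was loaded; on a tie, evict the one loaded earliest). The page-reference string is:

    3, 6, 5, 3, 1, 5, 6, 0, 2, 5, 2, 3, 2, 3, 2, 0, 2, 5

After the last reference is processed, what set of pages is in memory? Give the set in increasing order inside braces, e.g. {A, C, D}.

{2, 5}

3 → fault, frames {3}
6 → fault, frames {3,6}
5 → fault, evict 3, frames {6,5}
3 → fault, evict 6, frames {5,3}
1 → fault, evict 5, frames {3,1}
5 → fault, evict 3, frames {1,5}
6 → fault, evict 1, frames {5,6}
0 → fault, evict 5, frames {6,0}
2 → fault, evict 6, frames {0,2}
5 → fault, evict 0, frames {2,5}
2 → hit
3 → fault, evict 5, frames {2,3}
2 → hit
3 → hit
2 → hit
0 → fault, evict 3, frames {2,0}
2 → hit
5 → fault, evict 0, frames {2,5}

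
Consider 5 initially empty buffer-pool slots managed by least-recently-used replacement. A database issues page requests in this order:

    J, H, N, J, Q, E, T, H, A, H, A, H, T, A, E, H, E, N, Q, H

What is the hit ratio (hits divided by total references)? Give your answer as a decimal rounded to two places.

J → fault, frames (J)
H → fault, frames (J H)
N → fault, frames (J H N)
J → hit
Q → fault, frames (H N J Q)
E → fault, frames (H N J Q E)
T → fault, evict H, frames (N J Q E T)
H → fault, evict N, frames (J Q E T H)
A → fault, evict J, frames (Q E T H A)
H → hit
A → hit
H → hit
T → hit
A → hit
E → hit
H → hit
E → hit
N → fault, evict Q, frames (T A H E N)
Q → fault, evict T, frames (A H E N Q)
H → hit
Hits: 10 of 20 references → 10/20 = 0.5000.

0.50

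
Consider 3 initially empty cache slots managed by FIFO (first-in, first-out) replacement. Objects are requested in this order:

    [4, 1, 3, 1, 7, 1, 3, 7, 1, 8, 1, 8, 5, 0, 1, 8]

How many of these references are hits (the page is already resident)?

4 -> miss, frames [4]
1 -> miss, frames [4, 1]
3 -> miss, frames [4, 1, 3]
1 -> hit
7 -> miss, evict 4, frames [1, 3, 7]
1 -> hit
3 -> hit
7 -> hit
1 -> hit
8 -> miss, evict 1, frames [3, 7, 8]
1 -> miss, evict 3, frames [7, 8, 1]
8 -> hit
5 -> miss, evict 7, frames [8, 1, 5]
0 -> miss, evict 8, frames [1, 5, 0]
1 -> hit
8 -> miss, evict 1, frames [5, 0, 8]
Hits: 7.

7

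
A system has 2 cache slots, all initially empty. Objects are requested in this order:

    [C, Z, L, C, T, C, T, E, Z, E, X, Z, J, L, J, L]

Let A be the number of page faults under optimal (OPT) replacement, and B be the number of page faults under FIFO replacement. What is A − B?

Under OPT: F F F . F . . F F . F . F F . . → 9 faults.
Under FIFO: F F F F F . . F F . F . F F . . → 10 faults.
A − B = 9 − 10 = -1.

-1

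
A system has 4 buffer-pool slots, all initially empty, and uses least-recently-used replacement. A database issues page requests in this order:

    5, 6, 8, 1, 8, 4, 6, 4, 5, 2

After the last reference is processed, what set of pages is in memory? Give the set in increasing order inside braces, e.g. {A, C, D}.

5 -> miss, frames {5}
6 -> miss, frames {5,6}
8 -> miss, frames {5,6,8}
1 -> miss, frames {5,6,8,1}
8 -> hit
4 -> miss, evict 5, frames {6,1,8,4}
6 -> hit
4 -> hit
5 -> miss, evict 1, frames {8,6,4,5}
2 -> miss, evict 8, frames {6,4,5,2}

{2, 4, 5, 6}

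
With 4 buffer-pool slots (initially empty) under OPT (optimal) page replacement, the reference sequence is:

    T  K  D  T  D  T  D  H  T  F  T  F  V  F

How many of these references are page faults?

6

T -> fault, frames [T]
K -> fault, frames [T, K]
D -> fault, frames [T, K, D]
T -> hit
D -> hit
T -> hit
D -> hit
H -> fault, frames [T, K, D, H]
T -> hit
F -> fault, evict H, frames [T, K, D, F]
T -> hit
F -> hit
V -> fault, evict D, frames [T, K, F, V]
F -> hit
Page faults: 6.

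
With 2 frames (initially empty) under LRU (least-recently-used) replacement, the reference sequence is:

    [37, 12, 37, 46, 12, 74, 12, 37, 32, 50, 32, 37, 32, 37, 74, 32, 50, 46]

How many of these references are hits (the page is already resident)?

5

37 → fault, frames [37]
12 → fault, frames [37, 12]
37 → hit
46 → fault, evict 12, frames [37, 46]
12 → fault, evict 37, frames [46, 12]
74 → fault, evict 46, frames [12, 74]
12 → hit
37 → fault, evict 74, frames [12, 37]
32 → fault, evict 12, frames [37, 32]
50 → fault, evict 37, frames [32, 50]
32 → hit
37 → fault, evict 50, frames [32, 37]
32 → hit
37 → hit
74 → fault, evict 32, frames [37, 74]
32 → fault, evict 37, frames [74, 32]
50 → fault, evict 74, frames [32, 50]
46 → fault, evict 32, frames [50, 46]
Hits: 5.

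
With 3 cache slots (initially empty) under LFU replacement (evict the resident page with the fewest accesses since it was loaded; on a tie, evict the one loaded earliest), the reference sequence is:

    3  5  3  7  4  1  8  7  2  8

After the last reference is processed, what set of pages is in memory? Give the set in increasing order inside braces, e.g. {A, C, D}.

{2, 3, 8}

3 -> fault, frames [3]
5 -> fault, frames [3, 5]
3 -> hit
7 -> fault, frames [3, 5, 7]
4 -> fault, evict 5, frames [3, 7, 4]
1 -> fault, evict 7, frames [3, 4, 1]
8 -> fault, evict 4, frames [3, 1, 8]
7 -> fault, evict 1, frames [3, 8, 7]
2 -> fault, evict 8, frames [3, 7, 2]
8 -> fault, evict 7, frames [3, 2, 8]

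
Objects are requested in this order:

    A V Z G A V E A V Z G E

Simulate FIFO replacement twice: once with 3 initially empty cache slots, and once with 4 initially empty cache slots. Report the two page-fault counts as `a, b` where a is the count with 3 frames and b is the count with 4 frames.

3 frames: F F F F F F F . . F F . → 9 faults.
4 frames: F F F F . . F F F F F F → 10 faults.
10 > 9: adding a frame increased faults — Belady's anomaly.

9, 10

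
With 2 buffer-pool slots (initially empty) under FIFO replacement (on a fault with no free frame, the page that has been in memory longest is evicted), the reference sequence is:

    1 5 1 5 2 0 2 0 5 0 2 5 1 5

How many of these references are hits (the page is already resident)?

6

1 → fault, frames [1]
5 → fault, frames [1, 5]
1 → hit
5 → hit
2 → fault, evict 1, frames [5, 2]
0 → fault, evict 5, frames [2, 0]
2 → hit
0 → hit
5 → fault, evict 2, frames [0, 5]
0 → hit
2 → fault, evict 0, frames [5, 2]
5 → hit
1 → fault, evict 5, frames [2, 1]
5 → fault, evict 2, frames [1, 5]
Hits: 6.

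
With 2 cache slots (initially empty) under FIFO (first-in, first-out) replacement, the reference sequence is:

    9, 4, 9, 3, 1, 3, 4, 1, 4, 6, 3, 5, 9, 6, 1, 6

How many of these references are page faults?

11

9 -> miss, frames (9)
4 -> miss, frames (9 4)
9 -> hit
3 -> miss, evict 9, frames (4 3)
1 -> miss, evict 4, frames (3 1)
3 -> hit
4 -> miss, evict 3, frames (1 4)
1 -> hit
4 -> hit
6 -> miss, evict 1, frames (4 6)
3 -> miss, evict 4, frames (6 3)
5 -> miss, evict 6, frames (3 5)
9 -> miss, evict 3, frames (5 9)
6 -> miss, evict 5, frames (9 6)
1 -> miss, evict 9, frames (6 1)
6 -> hit
Page faults: 11.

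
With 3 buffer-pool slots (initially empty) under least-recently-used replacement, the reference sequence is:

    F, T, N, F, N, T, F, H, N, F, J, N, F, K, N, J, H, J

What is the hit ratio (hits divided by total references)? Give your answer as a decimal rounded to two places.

F → fault, frames [F]
T → fault, frames [F, T]
N → fault, frames [F, T, N]
F → hit
N → hit
T → hit
F → hit
H → fault, evict N, frames [T, F, H]
N → fault, evict T, frames [F, H, N]
F → hit
J → fault, evict H, frames [N, F, J]
N → hit
F → hit
K → fault, evict J, frames [N, F, K]
N → hit
J → fault, evict F, frames [K, N, J]
H → fault, evict K, frames [N, J, H]
J → hit
Hits: 9 of 18 references → 9/18 = 0.5000.

0.50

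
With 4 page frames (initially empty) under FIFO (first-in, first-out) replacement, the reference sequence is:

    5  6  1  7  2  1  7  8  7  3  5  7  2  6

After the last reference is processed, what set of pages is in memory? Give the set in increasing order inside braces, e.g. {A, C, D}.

{2, 5, 6, 7}

5: fault, frames [5]
6: fault, frames [5, 6]
1: fault, frames [5, 6, 1]
7: fault, frames [5, 6, 1, 7]
2: fault, evict 5, frames [6, 1, 7, 2]
1: hit
7: hit
8: fault, evict 6, frames [1, 7, 2, 8]
7: hit
3: fault, evict 1, frames [7, 2, 8, 3]
5: fault, evict 7, frames [2, 8, 3, 5]
7: fault, evict 2, frames [8, 3, 5, 7]
2: fault, evict 8, frames [3, 5, 7, 2]
6: fault, evict 3, frames [5, 7, 2, 6]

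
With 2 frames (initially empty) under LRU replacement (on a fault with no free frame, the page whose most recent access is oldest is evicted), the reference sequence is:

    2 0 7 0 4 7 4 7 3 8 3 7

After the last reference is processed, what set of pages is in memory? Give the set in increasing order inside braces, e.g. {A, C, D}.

{3, 7}

2 → fault, frames (2)
0 → fault, frames (2 0)
7 → fault, evict 2, frames (0 7)
0 → hit
4 → fault, evict 7, frames (0 4)
7 → fault, evict 0, frames (4 7)
4 → hit
7 → hit
3 → fault, evict 4, frames (7 3)
8 → fault, evict 7, frames (3 8)
3 → hit
7 → fault, evict 8, frames (3 7)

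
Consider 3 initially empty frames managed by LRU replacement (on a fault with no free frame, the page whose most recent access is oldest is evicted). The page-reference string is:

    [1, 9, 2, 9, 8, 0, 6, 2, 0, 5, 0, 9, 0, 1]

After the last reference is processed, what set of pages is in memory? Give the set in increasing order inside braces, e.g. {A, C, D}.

{0, 1, 9}

1 → fault, frames {1}
9 → fault, frames {1,9}
2 → fault, frames {1,9,2}
9 → hit
8 → fault, evict 1, frames {2,9,8}
0 → fault, evict 2, frames {9,8,0}
6 → fault, evict 9, frames {8,0,6}
2 → fault, evict 8, frames {0,6,2}
0 → hit
5 → fault, evict 6, frames {2,0,5}
0 → hit
9 → fault, evict 2, frames {5,0,9}
0 → hit
1 → fault, evict 5, frames {9,0,1}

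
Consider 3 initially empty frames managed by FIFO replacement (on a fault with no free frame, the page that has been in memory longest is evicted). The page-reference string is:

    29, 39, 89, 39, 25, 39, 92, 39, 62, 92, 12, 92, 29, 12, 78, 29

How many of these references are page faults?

29: fault, frames [29]
39: fault, frames [29, 39]
89: fault, frames [29, 39, 89]
39: hit
25: fault, evict 29, frames [39, 89, 25]
39: hit
92: fault, evict 39, frames [89, 25, 92]
39: fault, evict 89, frames [25, 92, 39]
62: fault, evict 25, frames [92, 39, 62]
92: hit
12: fault, evict 92, frames [39, 62, 12]
92: fault, evict 39, frames [62, 12, 92]
29: fault, evict 62, frames [12, 92, 29]
12: hit
78: fault, evict 12, frames [92, 29, 78]
29: hit
Page faults: 11.

11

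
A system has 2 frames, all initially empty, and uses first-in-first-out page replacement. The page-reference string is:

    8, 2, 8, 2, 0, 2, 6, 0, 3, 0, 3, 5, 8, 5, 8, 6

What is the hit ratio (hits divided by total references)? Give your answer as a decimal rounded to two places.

8: fault, frames {8}
2: fault, frames {8,2}
8: hit
2: hit
0: fault, evict 8, frames {2,0}
2: hit
6: fault, evict 2, frames {0,6}
0: hit
3: fault, evict 0, frames {6,3}
0: fault, evict 6, frames {3,0}
3: hit
5: fault, evict 3, frames {0,5}
8: fault, evict 0, frames {5,8}
5: hit
8: hit
6: fault, evict 5, frames {8,6}
Hits: 7 of 16 references → 7/16 = 0.4375.

0.44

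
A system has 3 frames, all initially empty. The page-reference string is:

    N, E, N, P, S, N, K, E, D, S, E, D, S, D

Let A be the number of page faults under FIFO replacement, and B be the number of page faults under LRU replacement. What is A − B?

Under FIFO: F F . F F F F F F F . . . . → 9 faults.
Under LRU: F F . F F . F F F F . . . . → 8 faults.
A − B = 9 − 8 = 1.

1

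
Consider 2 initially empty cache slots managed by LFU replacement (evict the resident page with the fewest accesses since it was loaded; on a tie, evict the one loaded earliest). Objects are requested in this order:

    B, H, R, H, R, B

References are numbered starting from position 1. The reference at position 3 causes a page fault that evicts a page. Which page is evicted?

B

pos 1: B → fault, frames {B}
pos 2: H → fault, frames {B,H}
pos 3: R → fault, evict B, frames {H,R}
At position 3, page B is evicted.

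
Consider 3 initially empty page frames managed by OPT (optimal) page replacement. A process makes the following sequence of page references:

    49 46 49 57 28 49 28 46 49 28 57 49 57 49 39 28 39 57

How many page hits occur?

49: miss, frames {49}
46: miss, frames {49,46}
49: hit
57: miss, frames {49,46,57}
28: miss, evict 57, frames {49,46,28}
49: hit
28: hit
46: hit
49: hit
28: hit
57: miss, evict 46, frames {49,28,57}
49: hit
57: hit
49: hit
39: miss, evict 49, frames {28,57,39}
28: hit
39: hit
57: hit
Hits: 12.

12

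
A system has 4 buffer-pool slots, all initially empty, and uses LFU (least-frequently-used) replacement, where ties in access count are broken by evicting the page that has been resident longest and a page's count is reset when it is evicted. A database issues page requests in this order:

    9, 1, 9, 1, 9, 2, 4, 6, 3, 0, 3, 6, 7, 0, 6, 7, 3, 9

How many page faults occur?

12

9: fault, frames [9]
1: fault, frames [9, 1]
9: hit
1: hit
9: hit
2: fault, frames [9, 1, 2]
4: fault, frames [9, 1, 2, 4]
6: fault, evict 2, frames [9, 1, 4, 6]
3: fault, evict 4, frames [9, 1, 6, 3]
0: fault, evict 6, frames [9, 1, 3, 0]
3: hit
6: fault, evict 0, frames [9, 1, 3, 6]
7: fault, evict 6, frames [9, 1, 3, 7]
0: fault, evict 7, frames [9, 1, 3, 0]
6: fault, evict 0, frames [9, 1, 3, 6]
7: fault, evict 6, frames [9, 1, 3, 7]
3: hit
9: hit
Page faults: 12.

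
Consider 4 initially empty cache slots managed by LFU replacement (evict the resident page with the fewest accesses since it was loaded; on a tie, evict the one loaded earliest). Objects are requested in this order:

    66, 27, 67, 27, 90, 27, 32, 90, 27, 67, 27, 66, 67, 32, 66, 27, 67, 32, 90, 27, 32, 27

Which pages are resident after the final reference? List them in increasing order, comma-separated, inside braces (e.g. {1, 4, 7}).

{27, 32, 67, 90}

66 -> miss, frames [66]
27 -> miss, frames [66, 27]
67 -> miss, frames [66, 27, 67]
27 -> hit
90 -> miss, frames [66, 27, 67, 90]
27 -> hit
32 -> miss, evict 66, frames [27, 67, 90, 32]
90 -> hit
27 -> hit
67 -> hit
27 -> hit
66 -> miss, evict 32, frames [27, 67, 90, 66]
67 -> hit
32 -> miss, evict 66, frames [27, 67, 90, 32]
66 -> miss, evict 32, frames [27, 67, 90, 66]
27 -> hit
67 -> hit
32 -> miss, evict 66, frames [27, 67, 90, 32]
90 -> hit
27 -> hit
32 -> hit
27 -> hit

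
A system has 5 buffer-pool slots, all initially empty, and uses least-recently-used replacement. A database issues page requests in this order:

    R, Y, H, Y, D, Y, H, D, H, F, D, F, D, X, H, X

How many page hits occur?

10

R: fault, frames (R)
Y: fault, frames (R Y)
H: fault, frames (R Y H)
Y: hit
D: fault, frames (R H Y D)
Y: hit
H: hit
D: hit
H: hit
F: fault, frames (R Y D H F)
D: hit
F: hit
D: hit
X: fault, evict R, frames (Y H F D X)
H: hit
X: hit
Hits: 10.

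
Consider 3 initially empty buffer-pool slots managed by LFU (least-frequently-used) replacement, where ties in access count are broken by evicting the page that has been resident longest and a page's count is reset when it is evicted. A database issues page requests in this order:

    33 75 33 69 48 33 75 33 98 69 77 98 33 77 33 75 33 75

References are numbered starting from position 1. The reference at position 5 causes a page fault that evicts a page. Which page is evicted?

pos 1: 33: fault, frames [33]
pos 2: 75: fault, frames [33, 75]
pos 3: 33: hit
pos 4: 69: fault, frames [33, 75, 69]
pos 5: 48: fault, evict 75, frames [33, 69, 48]
At position 5, page 75 is evicted.

75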